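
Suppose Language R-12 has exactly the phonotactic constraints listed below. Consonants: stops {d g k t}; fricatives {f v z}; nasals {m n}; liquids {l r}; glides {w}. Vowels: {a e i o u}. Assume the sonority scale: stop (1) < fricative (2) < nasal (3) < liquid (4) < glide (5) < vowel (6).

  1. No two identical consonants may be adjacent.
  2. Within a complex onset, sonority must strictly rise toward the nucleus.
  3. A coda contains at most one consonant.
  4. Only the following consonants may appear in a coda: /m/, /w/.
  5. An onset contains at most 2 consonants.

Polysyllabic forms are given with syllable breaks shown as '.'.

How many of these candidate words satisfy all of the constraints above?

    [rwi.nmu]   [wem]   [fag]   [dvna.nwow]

[rwi.nmu] — violates constraint 2: syllable 2 onset /nm/: /n/ (nasal, 3) → /m/ (nasal, 3) does not rise → ill-formed
[wem] — σ1 onset /w/, coda /m/ ok → well-formed
[fag] — violates constraint 4: syllable 1 coda contains /g/, which is not a licensed coda consonant → ill-formed
[dvna.nwow] — violates constraint 5: syllable 1 onset /dvn/ has 3 consonants (> 2) → ill-formed
Well-formed: [wem] → 1.

1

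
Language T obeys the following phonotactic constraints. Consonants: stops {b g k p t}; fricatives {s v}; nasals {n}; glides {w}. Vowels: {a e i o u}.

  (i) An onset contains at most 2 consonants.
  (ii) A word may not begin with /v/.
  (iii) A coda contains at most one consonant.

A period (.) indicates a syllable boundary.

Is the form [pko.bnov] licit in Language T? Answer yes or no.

[pko.bnov] — σ1 onset /pk/ (2C), coda /∅/ ok; σ2 onset /bn/ (2C), coda /v/ ok → licit

yes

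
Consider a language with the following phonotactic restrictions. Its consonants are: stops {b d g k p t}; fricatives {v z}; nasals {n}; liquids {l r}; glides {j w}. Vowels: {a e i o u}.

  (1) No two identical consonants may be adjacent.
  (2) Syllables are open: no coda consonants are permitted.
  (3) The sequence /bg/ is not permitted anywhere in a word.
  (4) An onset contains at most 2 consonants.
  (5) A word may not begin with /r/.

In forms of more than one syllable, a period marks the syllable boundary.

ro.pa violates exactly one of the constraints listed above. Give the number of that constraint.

5

ro.pa: word begins with /r/.
This is a violation of constraint 5: "A word may not begin with /r/."
The remaining constraints (1, 2, 3, 4) are satisfied.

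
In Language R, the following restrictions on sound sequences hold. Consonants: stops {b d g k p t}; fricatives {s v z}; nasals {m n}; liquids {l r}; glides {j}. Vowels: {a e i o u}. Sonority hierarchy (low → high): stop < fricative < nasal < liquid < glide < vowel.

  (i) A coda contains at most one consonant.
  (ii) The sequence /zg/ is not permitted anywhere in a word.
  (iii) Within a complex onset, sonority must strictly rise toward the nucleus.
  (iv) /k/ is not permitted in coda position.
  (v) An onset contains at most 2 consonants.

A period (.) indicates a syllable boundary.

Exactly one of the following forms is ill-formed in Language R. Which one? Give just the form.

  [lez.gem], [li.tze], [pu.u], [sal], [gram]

[lez.gem] — violates constraint (ii): contains banned sequence /zg/ → ill-formed
[li.tze] — σ1 onset /l/, coda /∅/ ok; σ2 onset /tz/ (1→2 rises), coda /∅/ ok → well-formed
[pu.u] — σ1 onset /p/, coda /∅/ ok; σ2 onset /∅/, coda /∅/ ok → well-formed
[sal] — σ1 onset /s/, coda /l/ ok → well-formed
[gram] — σ1 onset /gr/ (1→4 rises), coda /m/ ok → well-formed

[lez.gem]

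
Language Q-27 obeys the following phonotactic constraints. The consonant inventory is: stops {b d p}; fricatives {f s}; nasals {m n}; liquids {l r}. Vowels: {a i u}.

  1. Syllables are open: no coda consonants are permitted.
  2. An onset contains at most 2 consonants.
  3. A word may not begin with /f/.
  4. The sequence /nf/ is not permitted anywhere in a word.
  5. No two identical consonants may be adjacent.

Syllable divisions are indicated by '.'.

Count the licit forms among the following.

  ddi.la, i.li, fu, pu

ddi.la — violates constraint 5: adjacent identical consonants /dd/ → illicit
i.li — σ1 onset /∅/, coda /∅/ ok; σ2 onset /l/, coda /∅/ ok → licit
fu — violates constraint 3: word begins with /f/ → illicit
pu — σ1 onset /p/, coda /∅/ ok → licit
Licit: i.li, pu → 2.

2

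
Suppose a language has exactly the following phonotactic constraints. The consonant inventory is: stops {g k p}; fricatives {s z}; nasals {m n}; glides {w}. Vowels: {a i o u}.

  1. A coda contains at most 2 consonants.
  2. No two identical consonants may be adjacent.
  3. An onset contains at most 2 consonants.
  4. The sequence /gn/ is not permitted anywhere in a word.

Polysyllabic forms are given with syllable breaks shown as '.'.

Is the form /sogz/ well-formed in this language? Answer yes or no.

yes

/sogz/ — σ1 onset /s/, coda /gz/ (2C) ok → well-formed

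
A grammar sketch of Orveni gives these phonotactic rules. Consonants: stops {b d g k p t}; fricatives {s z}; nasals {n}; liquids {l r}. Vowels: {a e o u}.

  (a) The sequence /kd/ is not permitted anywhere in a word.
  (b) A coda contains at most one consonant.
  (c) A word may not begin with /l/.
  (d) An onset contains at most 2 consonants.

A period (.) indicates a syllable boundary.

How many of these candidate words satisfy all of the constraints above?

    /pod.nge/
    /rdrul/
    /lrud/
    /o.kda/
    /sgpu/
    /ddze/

1

/pod.nge/ — σ1 onset /p/, coda /d/ ok; σ2 onset /ng/ (2C), coda /∅/ ok → licit
/rdrul/ — violates constraint (d): syllable 1 onset /rdr/ has 3 consonants (> 2) → illicit
/lrud/ — violates constraint (c): word begins with /l/ → illicit
/o.kda/ — violates constraint (a): contains banned sequence /kd/ → illicit
/sgpu/ — violates constraint (d): syllable 1 onset /sgp/ has 3 consonants (> 2) → illicit
/ddze/ — violates constraint (d): syllable 1 onset /ddz/ has 3 consonants (> 2) → illicit
Licit: /pod.nge/ → 1.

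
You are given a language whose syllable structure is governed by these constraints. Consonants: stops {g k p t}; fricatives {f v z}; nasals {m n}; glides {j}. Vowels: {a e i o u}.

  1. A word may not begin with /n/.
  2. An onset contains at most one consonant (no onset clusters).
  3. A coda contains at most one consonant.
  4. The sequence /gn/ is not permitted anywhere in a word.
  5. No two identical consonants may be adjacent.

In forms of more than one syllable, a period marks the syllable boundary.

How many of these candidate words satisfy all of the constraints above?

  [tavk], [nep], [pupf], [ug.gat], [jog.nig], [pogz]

[tavk] — violates constraint 3: syllable 1 coda /vk/ has 2 consonants (> 1) → illicit
[nep] — violates constraint 1: word begins with /n/ → illicit
[pupf] — violates constraint 3: syllable 1 coda /pf/ has 2 consonants (> 1) → illicit
[ug.gat] — violates constraint 5: adjacent identical consonants /gg/ → illicit
[jog.nig] — violates constraint 4: contains banned sequence /gn/ → illicit
[pogz] — violates constraint 3: syllable 1 coda /gz/ has 2 consonants (> 1) → illicit
No form is licit → 0.

0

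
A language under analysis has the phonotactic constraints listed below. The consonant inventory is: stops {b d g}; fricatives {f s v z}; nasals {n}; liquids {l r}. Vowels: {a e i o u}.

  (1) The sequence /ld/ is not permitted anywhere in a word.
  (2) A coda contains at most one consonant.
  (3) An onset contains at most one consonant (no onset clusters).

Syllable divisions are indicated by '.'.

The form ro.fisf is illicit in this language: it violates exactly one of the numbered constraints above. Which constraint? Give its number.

ro.fisf: syllable 2 coda /sf/ has 2 consonants (> 1).
This is a violation of constraint 2: "A coda contains at most one consonant."
The remaining constraints (1, 3) are satisfied.

2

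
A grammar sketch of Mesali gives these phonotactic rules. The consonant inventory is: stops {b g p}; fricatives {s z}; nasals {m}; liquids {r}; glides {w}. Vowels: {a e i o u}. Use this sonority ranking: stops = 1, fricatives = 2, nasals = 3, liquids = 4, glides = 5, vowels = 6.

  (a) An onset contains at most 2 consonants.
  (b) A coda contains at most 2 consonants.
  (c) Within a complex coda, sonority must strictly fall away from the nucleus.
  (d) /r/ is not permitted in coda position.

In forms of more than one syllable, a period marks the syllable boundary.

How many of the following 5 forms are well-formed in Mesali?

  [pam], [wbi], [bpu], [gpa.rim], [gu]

5

[pam] — σ1 onset /p/, coda /m/ ok → well-formed
[wbi] — σ1 onset /wb/ (2C), coda /∅/ ok → well-formed
[bpu] — σ1 onset /bp/ (2C), coda /∅/ ok → well-formed
[gpa.rim] — σ1 onset /gp/ (2C), coda /∅/ ok; σ2 onset /r/, coda /m/ ok → well-formed
[gu] — σ1 onset /g/, coda /∅/ ok → well-formed
Well-formed: [pam], [wbi], [bpu], [gpa.rim], [gu] → 5.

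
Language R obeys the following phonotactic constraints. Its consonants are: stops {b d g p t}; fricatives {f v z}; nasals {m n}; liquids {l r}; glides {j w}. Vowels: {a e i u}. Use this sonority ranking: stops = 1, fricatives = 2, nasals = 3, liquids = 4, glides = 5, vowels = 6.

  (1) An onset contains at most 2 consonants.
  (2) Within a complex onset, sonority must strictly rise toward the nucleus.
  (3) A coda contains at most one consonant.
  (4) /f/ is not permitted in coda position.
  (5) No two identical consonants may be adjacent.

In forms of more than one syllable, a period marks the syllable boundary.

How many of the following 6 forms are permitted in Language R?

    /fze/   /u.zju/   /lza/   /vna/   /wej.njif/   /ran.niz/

2

/fze/ — violates constraint 2: syllable 1 onset /fz/: /f/ (fricative, 2) → /z/ (fricative, 2) does not rise → not permitted
/u.zju/ — σ1 onset /∅/, coda /∅/ ok; σ2 onset /zj/ (2→5 rises), coda /∅/ ok → permitted
/lza/ — violates constraint 2: syllable 1 onset /lz/: /l/ (liquid, 4) → /z/ (fricative, 2) does not rise → not permitted
/vna/ — σ1 onset /vn/ (2→3 rises), coda /∅/ ok → permitted
/wej.njif/ — violates constraint 4: syllable 2 coda contains /f/ → not permitted
/ran.niz/ — violates constraint 5: adjacent identical consonants /nn/ → not permitted
Permitted: /u.zju/, /vna/ → 2.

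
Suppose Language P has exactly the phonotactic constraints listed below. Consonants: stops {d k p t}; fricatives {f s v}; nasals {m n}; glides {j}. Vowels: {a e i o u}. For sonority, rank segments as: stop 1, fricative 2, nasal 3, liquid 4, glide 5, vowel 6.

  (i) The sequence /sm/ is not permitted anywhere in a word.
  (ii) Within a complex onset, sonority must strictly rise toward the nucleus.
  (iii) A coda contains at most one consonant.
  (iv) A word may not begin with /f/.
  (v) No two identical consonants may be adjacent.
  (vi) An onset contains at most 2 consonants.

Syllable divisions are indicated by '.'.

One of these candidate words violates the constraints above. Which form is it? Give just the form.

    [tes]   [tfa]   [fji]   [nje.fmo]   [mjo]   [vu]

[fji]

[tes] — σ1 onset /t/, coda /s/ ok → phonotactically legal
[tfa] — σ1 onset /tf/ (1→2 rises), coda /∅/ ok → phonotactically legal
[fji] — violates constraint (iv): word begins with /f/ → phonotactically illegal
[nje.fmo] — σ1 onset /nj/ (3→5 rises), coda /∅/ ok; σ2 onset /fm/ (2→3 rises), coda /∅/ ok → phonotactically legal
[mjo] — σ1 onset /mj/ (3→5 rises), coda /∅/ ok → phonotactically legal
[vu] — σ1 onset /v/, coda /∅/ ok → phonotactically legal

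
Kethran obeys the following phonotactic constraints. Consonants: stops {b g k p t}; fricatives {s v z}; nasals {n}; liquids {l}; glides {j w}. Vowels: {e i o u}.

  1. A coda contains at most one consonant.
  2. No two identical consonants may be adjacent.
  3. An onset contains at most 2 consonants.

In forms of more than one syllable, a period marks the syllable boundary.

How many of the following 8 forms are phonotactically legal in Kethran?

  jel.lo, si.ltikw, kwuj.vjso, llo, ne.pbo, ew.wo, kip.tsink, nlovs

jel.lo — violates constraint 2: adjacent identical consonants /ll/ → phonotactically illegal
si.ltikw — violates constraint 1: syllable 2 coda /kw/ has 2 consonants (> 1) → phonotactically illegal
kwuj.vjso — violates constraint 3: syllable 2 onset /vjs/ has 3 consonants (> 2) → phonotactically illegal
llo — violates constraint 2: adjacent identical consonants /ll/ → phonotactically illegal
ne.pbo — σ1 onset /n/, coda /∅/ ok; σ2 onset /pb/ (2C), coda /∅/ ok → phonotactically legal
ew.wo — violates constraint 2: adjacent identical consonants /ww/ → phonotactically illegal
kip.tsink — violates constraint 1: syllable 2 coda /nk/ has 2 consonants (> 1) → phonotactically illegal
nlovs — violates constraint 1: syllable 1 coda /vs/ has 2 consonants (> 1) → phonotactically illegal
Phonotactically legal: ne.pbo → 1.

1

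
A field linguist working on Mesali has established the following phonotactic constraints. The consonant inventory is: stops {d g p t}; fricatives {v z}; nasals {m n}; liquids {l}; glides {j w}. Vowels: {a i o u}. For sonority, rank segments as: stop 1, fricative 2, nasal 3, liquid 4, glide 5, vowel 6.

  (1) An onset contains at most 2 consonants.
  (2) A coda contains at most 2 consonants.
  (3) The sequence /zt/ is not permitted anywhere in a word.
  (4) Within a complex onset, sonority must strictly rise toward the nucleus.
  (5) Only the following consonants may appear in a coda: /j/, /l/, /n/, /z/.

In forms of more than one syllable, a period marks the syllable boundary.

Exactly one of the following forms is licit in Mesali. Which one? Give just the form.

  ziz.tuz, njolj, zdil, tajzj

njolj

ziz.tuz — violates constraint 3: contains banned sequence /zt/ → illicit
njolj — σ1 onset /nj/ (3→5 rises), coda /lj/ (2C) ok → licit
zdil — violates constraint 4: syllable 1 onset /zd/: /z/ (fricative, 2) → /d/ (stop, 1) does not rise → illicit
tajzj — violates constraint 2: syllable 1 coda /jzj/ has 3 consonants (> 2) → illicit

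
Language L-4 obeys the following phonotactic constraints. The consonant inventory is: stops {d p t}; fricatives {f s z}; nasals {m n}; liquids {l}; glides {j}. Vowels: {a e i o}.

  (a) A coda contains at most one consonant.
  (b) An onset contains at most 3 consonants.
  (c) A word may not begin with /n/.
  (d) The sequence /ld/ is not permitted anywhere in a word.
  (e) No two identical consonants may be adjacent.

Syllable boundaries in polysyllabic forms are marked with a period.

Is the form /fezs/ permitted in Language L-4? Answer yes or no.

no

/fezs/ — violates constraint (a): syllable 1 coda /zs/ has 2 consonants (> 1) → not permitted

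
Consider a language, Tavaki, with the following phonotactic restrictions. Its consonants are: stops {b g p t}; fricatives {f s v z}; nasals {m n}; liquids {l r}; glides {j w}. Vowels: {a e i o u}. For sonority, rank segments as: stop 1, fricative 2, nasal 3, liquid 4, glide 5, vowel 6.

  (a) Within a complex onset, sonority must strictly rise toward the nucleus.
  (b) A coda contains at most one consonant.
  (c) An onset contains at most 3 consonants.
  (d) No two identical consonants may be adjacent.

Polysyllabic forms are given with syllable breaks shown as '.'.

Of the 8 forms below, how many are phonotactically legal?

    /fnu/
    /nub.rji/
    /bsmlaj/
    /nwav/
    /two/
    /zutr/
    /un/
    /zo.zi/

6

/fnu/ — σ1 onset /fn/ (2→3 rises), coda /∅/ ok → phonotactically legal
/nub.rji/ — σ1 onset /n/, coda /b/ ok; σ2 onset /rj/ (4→5 rises), coda /∅/ ok → phonotactically legal
/bsmlaj/ — violates constraint (c): syllable 1 onset /bsml/ has 4 consonants (> 3) → phonotactically illegal
/nwav/ — σ1 onset /nw/ (3→5 rises), coda /v/ ok → phonotactically legal
/two/ — σ1 onset /tw/ (1→5 rises), coda /∅/ ok → phonotactically legal
/zutr/ — violates constraint (b): syllable 1 coda /tr/ has 2 consonants (> 1) → phonotactically illegal
/un/ — σ1 onset /∅/, coda /n/ ok → phonotactically legal
/zo.zi/ — σ1 onset /z/, coda /∅/ ok; σ2 onset /z/, coda /∅/ ok → phonotactically legal
Phonotactically legal: /fnu/, /nub.rji/, /nwav/, /two/, /un/, /zo.zi/ → 6.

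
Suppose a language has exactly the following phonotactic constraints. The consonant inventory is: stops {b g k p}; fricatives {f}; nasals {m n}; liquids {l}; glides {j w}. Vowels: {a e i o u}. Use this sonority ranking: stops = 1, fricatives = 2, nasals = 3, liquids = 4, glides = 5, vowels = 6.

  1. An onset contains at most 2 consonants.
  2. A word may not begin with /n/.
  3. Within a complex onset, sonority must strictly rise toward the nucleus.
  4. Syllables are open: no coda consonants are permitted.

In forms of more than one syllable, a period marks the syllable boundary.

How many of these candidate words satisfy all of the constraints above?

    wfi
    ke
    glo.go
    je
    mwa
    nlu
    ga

5

wfi — violates constraint 3: syllable 1 onset /wf/: /w/ (glide, 5) → /f/ (fricative, 2) does not rise → phonotactically illegal
ke — σ1 onset /k/, coda /∅/ ok → phonotactically legal
glo.go — σ1 onset /gl/ (1→4 rises), coda /∅/ ok; σ2 onset /g/, coda /∅/ ok → phonotactically legal
je — σ1 onset /j/, coda /∅/ ok → phonotactically legal
mwa — σ1 onset /mw/ (3→5 rises), coda /∅/ ok → phonotactically legal
nlu — violates constraint 2: word begins with /n/ → phonotactically illegal
ga — σ1 onset /g/, coda /∅/ ok → phonotactically legal
Phonotactically legal: ke, glo.go, je, mwa, ga → 5.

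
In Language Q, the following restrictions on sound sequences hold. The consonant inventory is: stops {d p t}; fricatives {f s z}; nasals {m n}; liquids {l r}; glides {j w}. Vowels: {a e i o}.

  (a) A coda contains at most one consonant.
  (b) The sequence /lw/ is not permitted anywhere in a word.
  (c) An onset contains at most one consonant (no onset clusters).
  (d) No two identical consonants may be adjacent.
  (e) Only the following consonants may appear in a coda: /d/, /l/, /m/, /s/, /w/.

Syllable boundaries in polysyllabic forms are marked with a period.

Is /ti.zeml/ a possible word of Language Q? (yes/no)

no

/ti.zeml/ — violates constraint (a): syllable 2 coda /ml/ has 2 consonants (> 1) → not permitted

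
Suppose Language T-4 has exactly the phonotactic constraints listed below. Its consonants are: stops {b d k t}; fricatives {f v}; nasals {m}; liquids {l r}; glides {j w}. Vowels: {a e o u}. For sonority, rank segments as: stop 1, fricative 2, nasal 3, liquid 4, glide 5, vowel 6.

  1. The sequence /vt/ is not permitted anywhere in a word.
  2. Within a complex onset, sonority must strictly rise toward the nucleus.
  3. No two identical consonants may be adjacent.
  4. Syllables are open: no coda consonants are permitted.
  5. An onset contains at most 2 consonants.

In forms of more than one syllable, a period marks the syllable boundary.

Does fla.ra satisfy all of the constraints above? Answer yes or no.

yes

fla.ra — σ1 onset /fl/ (2→4 rises), coda /∅/ ok; σ2 onset /r/, coda /∅/ ok → licit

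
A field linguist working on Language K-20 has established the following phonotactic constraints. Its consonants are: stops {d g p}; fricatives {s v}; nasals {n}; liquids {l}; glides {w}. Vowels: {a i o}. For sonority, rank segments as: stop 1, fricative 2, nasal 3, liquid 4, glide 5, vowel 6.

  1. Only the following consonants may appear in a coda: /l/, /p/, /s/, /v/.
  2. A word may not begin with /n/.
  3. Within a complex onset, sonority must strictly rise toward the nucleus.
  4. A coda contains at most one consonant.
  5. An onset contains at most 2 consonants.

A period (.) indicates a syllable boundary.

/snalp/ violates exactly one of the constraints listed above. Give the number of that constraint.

/snalp/: syllable 1 coda /lp/ has 2 consonants (> 1).
This is a violation of constraint 4: "A coda contains at most one consonant."
The remaining constraints (1, 2, 3, 5) are satisfied.

4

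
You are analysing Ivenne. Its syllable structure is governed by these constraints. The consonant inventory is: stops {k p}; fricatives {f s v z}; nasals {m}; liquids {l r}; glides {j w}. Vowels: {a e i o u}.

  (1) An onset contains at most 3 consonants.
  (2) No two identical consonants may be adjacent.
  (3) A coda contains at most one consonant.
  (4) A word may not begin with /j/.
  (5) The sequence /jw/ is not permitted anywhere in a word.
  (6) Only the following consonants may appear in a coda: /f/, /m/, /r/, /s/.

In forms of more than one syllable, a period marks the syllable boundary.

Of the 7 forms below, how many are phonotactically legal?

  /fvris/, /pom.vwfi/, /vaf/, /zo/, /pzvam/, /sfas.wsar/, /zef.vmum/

/fvris/ — σ1 onset /fvr/ (3C), coda /s/ ok → phonotactically legal
/pom.vwfi/ — σ1 onset /p/, coda /m/ ok; σ2 onset /vwf/ (3C), coda /∅/ ok → phonotactically legal
/vaf/ — σ1 onset /v/, coda /f/ ok → phonotactically legal
/zo/ — σ1 onset /z/, coda /∅/ ok → phonotactically legal
/pzvam/ — σ1 onset /pzv/ (3C), coda /m/ ok → phonotactically legal
/sfas.wsar/ — σ1 onset /sf/ (2C), coda /s/ ok; σ2 onset /ws/ (2C), coda /r/ ok → phonotactically legal
/zef.vmum/ — σ1 onset /z/, coda /f/ ok; σ2 onset /vm/ (2C), coda /m/ ok → phonotactically legal
Phonotactically legal: /fvris/, /pom.vwfi/, /vaf/, /zo/, /pzvam/, /sfas.wsar/, /zef.vmum/ → 7.

7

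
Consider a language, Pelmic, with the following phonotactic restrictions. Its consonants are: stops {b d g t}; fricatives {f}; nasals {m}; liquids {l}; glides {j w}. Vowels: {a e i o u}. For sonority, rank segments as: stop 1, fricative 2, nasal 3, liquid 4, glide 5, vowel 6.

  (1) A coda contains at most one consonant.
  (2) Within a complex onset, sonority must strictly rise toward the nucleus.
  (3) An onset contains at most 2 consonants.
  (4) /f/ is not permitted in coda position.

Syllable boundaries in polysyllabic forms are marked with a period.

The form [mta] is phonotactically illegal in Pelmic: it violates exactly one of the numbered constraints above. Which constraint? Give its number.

[mta]: syllable 1 onset /mt/: /m/ (nasal, 3) → /t/ (stop, 1) does not rise.
This is a violation of constraint 2: "Within a complex onset, sonority must strictly rise toward the nucleus."
The remaining constraints (1, 3, 4) are satisfied.

2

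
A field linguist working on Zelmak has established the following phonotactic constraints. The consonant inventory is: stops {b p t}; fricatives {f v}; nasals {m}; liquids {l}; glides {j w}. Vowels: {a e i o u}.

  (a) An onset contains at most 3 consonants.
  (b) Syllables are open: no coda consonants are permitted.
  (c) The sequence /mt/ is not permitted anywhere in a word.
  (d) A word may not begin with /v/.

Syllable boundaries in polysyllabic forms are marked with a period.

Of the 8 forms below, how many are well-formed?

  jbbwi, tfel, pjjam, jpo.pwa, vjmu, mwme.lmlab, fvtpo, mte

jbbwi — violates constraint (a): syllable 1 onset /jbbw/ has 4 consonants (> 3) → ill-formed
tfel — violates constraint (b): syllable 1 coda /l/ has 1 consonant (> 0) → ill-formed
pjjam — violates constraint (b): syllable 1 coda /m/ has 1 consonant (> 0) → ill-formed
jpo.pwa — σ1 onset /jp/ (2C), coda /∅/ ok; σ2 onset /pw/ (2C), coda /∅/ ok → well-formed
vjmu — violates constraint (d): word begins with /v/ → ill-formed
mwme.lmlab — violates constraint (b): syllable 2 coda /b/ has 1 consonant (> 0) → ill-formed
fvtpo — violates constraint (a): syllable 1 onset /fvtp/ has 4 consonants (> 3) → ill-formed
mte — violates constraint (c): contains banned sequence /mt/ → ill-formed
Well-formed: jpo.pwa → 1.

1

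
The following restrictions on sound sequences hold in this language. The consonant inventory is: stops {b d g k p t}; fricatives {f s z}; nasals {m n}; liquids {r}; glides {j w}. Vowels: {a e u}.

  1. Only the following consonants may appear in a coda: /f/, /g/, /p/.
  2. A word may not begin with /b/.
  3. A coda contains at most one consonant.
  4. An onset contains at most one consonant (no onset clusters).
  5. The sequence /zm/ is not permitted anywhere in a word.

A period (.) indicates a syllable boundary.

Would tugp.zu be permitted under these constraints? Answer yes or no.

tugp.zu — violates constraint 3: syllable 1 coda /gp/ has 2 consonants (> 1) → not permitted

no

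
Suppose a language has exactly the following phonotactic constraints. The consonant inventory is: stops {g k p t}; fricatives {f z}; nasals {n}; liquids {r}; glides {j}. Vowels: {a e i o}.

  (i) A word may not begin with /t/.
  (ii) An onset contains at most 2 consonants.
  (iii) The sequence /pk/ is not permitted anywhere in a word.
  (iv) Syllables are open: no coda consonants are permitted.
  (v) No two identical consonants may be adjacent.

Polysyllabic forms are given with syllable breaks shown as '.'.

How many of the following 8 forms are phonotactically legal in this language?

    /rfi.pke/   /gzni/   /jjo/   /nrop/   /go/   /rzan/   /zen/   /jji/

1

/rfi.pke/ — violates constraint (iii): contains banned sequence /pk/ → phonotactically illegal
/gzni/ — violates constraint (ii): syllable 1 onset /gzn/ has 3 consonants (> 2) → phonotactically illegal
/jjo/ — violates constraint (v): adjacent identical consonants /jj/ → phonotactically illegal
/nrop/ — violates constraint (iv): syllable 1 coda /p/ has 1 consonant (> 0) → phonotactically illegal
/go/ — σ1 onset /g/, coda /∅/ ok → phonotactically legal
/rzan/ — violates constraint (iv): syllable 1 coda /n/ has 1 consonant (> 0) → phonotactically illegal
/zen/ — violates constraint (iv): syllable 1 coda /n/ has 1 consonant (> 0) → phonotactically illegal
/jji/ — violates constraint (v): adjacent identical consonants /jj/ → phonotactically illegal
Phonotactically legal: /go/ → 1.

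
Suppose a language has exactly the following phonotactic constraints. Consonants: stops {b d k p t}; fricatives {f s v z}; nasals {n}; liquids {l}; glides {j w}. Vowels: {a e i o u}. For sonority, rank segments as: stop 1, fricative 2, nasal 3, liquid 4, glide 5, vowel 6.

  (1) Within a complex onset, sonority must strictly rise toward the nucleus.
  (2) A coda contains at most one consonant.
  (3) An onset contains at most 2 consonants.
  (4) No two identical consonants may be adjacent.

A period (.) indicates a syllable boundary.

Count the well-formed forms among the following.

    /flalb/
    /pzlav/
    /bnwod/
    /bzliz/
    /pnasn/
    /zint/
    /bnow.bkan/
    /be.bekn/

/flalb/ — violates constraint 2: syllable 1 coda /lb/ has 2 consonants (> 1) → ill-formed
/pzlav/ — violates constraint 3: syllable 1 onset /pzl/ has 3 consonants (> 2) → ill-formed
/bnwod/ — violates constraint 3: syllable 1 onset /bnw/ has 3 consonants (> 2) → ill-formed
/bzliz/ — violates constraint 3: syllable 1 onset /bzl/ has 3 consonants (> 2) → ill-formed
/pnasn/ — violates constraint 2: syllable 1 coda /sn/ has 2 consonants (> 1) → ill-formed
/zint/ — violates constraint 2: syllable 1 coda /nt/ has 2 consonants (> 1) → ill-formed
/bnow.bkan/ — violates constraint 1: syllable 2 onset /bk/: /b/ (stop, 1) → /k/ (stop, 1) does not rise → ill-formed
/be.bekn/ — violates constraint 2: syllable 2 coda /kn/ has 2 consonants (> 1) → ill-formed
No form is well-formed → 0.

0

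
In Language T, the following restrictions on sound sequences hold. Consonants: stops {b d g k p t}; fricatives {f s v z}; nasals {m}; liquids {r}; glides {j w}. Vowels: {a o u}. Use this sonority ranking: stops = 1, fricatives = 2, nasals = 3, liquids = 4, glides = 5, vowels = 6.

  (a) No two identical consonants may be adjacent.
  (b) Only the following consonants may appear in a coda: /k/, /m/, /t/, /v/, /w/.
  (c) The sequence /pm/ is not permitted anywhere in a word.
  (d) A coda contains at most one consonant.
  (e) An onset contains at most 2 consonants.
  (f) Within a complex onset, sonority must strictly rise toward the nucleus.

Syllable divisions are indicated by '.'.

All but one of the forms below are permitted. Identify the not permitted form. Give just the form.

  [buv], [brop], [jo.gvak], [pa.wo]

[buv] — σ1 onset /b/, coda /v/ ok → permitted
[brop] — violates constraint (b): syllable 1 coda contains /p/, which is not a licensed coda consonant → not permitted
[jo.gvak] — σ1 onset /j/, coda /∅/ ok; σ2 onset /gv/ (1→2 rises), coda /k/ ok → permitted
[pa.wo] — σ1 onset /p/, coda /∅/ ok; σ2 onset /w/, coda /∅/ ok → permitted

[brop]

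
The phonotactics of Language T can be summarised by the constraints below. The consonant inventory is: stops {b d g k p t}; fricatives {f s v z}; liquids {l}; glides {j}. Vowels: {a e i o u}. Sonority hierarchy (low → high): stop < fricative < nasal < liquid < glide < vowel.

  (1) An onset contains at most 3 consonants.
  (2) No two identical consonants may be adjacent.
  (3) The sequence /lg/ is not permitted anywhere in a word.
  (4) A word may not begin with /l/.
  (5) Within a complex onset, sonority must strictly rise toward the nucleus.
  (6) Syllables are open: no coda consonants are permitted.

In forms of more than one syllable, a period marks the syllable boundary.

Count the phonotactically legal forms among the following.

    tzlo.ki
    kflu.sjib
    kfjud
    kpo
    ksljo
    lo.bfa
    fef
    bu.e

2

tzlo.ki — σ1 onset /tzl/ (1→2→4 rises), coda /∅/ ok; σ2 onset /k/, coda /∅/ ok → phonotactically legal
kflu.sjib — violates constraint 6: syllable 2 coda /b/ has 1 consonant (> 0) → phonotactically illegal
kfjud — violates constraint 6: syllable 1 coda /d/ has 1 consonant (> 0) → phonotactically illegal
kpo — violates constraint 5: syllable 1 onset /kp/: /k/ (stop, 1) → /p/ (stop, 1) does not rise → phonotactically illegal
ksljo — violates constraint 1: syllable 1 onset /kslj/ has 4 consonants (> 3) → phonotactically illegal
lo.bfa — violates constraint 4: word begins with /l/ → phonotactically illegal
fef — violates constraint 6: syllable 1 coda /f/ has 1 consonant (> 0) → phonotactically illegal
bu.e — σ1 onset /b/, coda /∅/ ok; σ2 onset /∅/, coda /∅/ ok → phonotactically legal
Phonotactically legal: tzlo.ki, bu.e → 2.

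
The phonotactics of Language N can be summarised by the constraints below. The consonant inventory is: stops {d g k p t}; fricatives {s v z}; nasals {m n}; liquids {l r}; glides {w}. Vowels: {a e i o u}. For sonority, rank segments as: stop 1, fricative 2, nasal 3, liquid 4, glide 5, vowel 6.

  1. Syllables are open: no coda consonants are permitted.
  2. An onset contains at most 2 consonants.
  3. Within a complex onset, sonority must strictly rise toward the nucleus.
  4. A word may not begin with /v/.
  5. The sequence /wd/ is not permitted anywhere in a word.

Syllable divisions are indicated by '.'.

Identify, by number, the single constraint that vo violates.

4

vo: word begins with /v/.
This is a violation of constraint 4: "A word may not begin with /v/."
The remaining constraints (1, 2, 3, 5) are satisfied.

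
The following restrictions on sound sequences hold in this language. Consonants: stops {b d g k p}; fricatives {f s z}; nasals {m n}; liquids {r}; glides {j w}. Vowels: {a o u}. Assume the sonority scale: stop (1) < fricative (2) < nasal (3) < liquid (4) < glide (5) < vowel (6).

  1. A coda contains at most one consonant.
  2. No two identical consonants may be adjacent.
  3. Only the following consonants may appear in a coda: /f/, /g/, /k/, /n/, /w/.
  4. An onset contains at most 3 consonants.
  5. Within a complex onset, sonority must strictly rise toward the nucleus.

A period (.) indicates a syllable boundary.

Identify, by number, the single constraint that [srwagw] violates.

[srwagw]: syllable 1 coda /gw/ has 2 consonants (> 1).
This is a violation of constraint 1: "A coda contains at most one consonant."
The remaining constraints (2, 3, 4, 5) are satisfied.

1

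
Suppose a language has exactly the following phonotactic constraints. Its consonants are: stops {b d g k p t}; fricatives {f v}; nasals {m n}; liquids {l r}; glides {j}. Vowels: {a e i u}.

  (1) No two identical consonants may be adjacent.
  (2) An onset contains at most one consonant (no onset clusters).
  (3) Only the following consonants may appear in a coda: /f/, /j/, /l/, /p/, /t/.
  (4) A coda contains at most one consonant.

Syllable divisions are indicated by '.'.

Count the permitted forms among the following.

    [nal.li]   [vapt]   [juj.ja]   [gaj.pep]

1

[nal.li] — violates constraint 1: adjacent identical consonants /ll/ → not permitted
[vapt] — violates constraint 4: syllable 1 coda /pt/ has 2 consonants (> 1) → not permitted
[juj.ja] — violates constraint 1: adjacent identical consonants /jj/ → not permitted
[gaj.pep] — σ1 onset /g/, coda /j/ ok; σ2 onset /p/, coda /p/ ok → permitted
Permitted: [gaj.pep] → 1.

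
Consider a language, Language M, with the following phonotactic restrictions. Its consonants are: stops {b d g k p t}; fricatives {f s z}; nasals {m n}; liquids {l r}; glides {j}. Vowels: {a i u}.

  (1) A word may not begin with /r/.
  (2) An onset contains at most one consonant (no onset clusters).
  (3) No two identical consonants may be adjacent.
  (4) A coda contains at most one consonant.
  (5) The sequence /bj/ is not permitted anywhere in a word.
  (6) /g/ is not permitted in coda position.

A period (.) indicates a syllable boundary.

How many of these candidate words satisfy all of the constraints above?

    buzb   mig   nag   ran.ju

0

buzb — violates constraint 4: syllable 1 coda /zb/ has 2 consonants (> 1) → not permitted
mig — violates constraint 6: syllable 1 coda contains /g/ → not permitted
nag — violates constraint 6: syllable 1 coda contains /g/ → not permitted
ran.ju — violates constraint 1: word begins with /r/ → not permitted
No form is permitted → 0.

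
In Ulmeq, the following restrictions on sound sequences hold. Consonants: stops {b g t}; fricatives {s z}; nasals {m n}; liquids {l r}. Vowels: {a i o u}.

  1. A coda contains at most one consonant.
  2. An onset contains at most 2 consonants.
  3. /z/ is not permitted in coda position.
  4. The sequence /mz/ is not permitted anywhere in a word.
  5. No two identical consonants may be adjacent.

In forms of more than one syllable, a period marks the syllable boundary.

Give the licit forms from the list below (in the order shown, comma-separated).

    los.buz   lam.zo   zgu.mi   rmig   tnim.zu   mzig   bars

zgu.mi, rmig

los.buz — violates constraint 3: syllable 2 coda contains /z/ → illicit
lam.zo — violates constraint 4: contains banned sequence /mz/ → illicit
zgu.mi — σ1 onset /zg/ (2C), coda /∅/ ok; σ2 onset /m/, coda /∅/ ok → licit
rmig — σ1 onset /rm/ (2C), coda /g/ ok → licit
tnim.zu — violates constraint 4: contains banned sequence /mz/ → illicit
mzig — violates constraint 4: contains banned sequence /mz/ → illicit
bars — violates constraint 1: syllable 1 coda /rs/ has 2 consonants (> 1) → illicit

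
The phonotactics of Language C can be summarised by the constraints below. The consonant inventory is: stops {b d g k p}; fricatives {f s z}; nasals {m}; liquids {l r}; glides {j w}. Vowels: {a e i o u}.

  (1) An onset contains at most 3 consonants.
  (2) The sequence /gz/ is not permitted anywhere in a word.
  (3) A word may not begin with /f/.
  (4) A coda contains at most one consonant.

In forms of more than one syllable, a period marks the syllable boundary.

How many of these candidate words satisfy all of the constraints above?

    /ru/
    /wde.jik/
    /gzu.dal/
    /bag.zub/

2

/ru/ — σ1 onset /r/, coda /∅/ ok → permitted
/wde.jik/ — σ1 onset /wd/ (2C), coda /∅/ ok; σ2 onset /j/, coda /k/ ok → permitted
/gzu.dal/ — violates constraint 2: contains banned sequence /gz/ → not permitted
/bag.zub/ — violates constraint 2: contains banned sequence /gz/ → not permitted
Permitted: /ru/, /wde.jik/ → 2.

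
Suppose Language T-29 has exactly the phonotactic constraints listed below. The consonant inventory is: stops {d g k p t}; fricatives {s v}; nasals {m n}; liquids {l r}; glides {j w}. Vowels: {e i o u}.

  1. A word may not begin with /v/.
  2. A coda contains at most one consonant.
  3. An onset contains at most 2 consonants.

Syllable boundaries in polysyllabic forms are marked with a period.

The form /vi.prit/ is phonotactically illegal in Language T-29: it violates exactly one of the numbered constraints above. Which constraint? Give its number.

/vi.prit/: word begins with /v/.
This is a violation of constraint 1: "A word may not begin with /v/."
The remaining constraints (2, 3) are satisfied.

1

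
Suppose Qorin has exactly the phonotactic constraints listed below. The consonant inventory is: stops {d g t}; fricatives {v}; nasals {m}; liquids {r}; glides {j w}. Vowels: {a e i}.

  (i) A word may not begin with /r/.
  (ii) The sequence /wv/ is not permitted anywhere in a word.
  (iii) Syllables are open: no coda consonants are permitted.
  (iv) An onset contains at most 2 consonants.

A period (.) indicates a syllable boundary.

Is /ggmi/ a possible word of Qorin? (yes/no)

/ggmi/ — violates constraint (iv): syllable 1 onset /ggm/ has 3 consonants (> 2) → not permitted

no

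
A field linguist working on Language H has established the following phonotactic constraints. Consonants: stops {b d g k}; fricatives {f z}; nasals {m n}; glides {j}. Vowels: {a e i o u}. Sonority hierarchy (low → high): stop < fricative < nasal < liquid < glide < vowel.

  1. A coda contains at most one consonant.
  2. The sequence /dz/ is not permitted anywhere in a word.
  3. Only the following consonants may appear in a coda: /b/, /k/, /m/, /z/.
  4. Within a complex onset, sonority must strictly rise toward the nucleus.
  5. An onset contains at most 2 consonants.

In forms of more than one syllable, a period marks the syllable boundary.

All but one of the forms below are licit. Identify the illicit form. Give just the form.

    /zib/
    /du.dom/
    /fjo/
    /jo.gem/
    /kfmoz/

/kfmoz/

/zib/ — σ1 onset /z/, coda /b/ ok → licit
/du.dom/ — σ1 onset /d/, coda /∅/ ok; σ2 onset /d/, coda /m/ ok → licit
/fjo/ — σ1 onset /fj/ (2→5 rises), coda /∅/ ok → licit
/jo.gem/ — σ1 onset /j/, coda /∅/ ok; σ2 onset /g/, coda /m/ ok → licit
/kfmoz/ — violates constraint 5: syllable 1 onset /kfm/ has 3 consonants (> 2) → illicit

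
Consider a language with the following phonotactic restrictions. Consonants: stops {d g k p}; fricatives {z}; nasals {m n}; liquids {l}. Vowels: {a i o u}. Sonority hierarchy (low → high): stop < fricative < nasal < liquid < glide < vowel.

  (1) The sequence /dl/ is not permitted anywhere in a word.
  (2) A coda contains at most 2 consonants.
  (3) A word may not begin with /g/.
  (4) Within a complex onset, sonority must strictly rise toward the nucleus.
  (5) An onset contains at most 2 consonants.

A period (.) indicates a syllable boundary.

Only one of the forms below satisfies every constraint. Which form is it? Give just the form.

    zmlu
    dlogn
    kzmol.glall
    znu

znu

zmlu — violates constraint 5: syllable 1 onset /zml/ has 3 consonants (> 2) → phonotactically illegal
dlogn — violates constraint 1: contains banned sequence /dl/ → phonotactically illegal
kzmol.glall — violates constraint 5: syllable 1 onset /kzm/ has 3 consonants (> 2) → phonotactically illegal
znu — σ1 onset /zn/ (2→3 rises), coda /∅/ ok → phonotactically legal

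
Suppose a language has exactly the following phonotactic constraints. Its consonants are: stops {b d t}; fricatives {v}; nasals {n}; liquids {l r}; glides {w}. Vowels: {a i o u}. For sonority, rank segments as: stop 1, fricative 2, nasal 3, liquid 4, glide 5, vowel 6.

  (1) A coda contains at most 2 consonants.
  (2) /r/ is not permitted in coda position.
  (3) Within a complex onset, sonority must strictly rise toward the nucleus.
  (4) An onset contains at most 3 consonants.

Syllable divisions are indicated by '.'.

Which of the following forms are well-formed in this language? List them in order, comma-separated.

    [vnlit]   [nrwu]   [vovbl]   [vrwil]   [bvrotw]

[vnlit], [nrwu], [vrwil], [bvrotw]

[vnlit] — σ1 onset /vnl/ (2→3→4 rises), coda /t/ ok → well-formed
[nrwu] — σ1 onset /nrw/ (3→4→5 rises), coda /∅/ ok → well-formed
[vovbl] — violates constraint 1: syllable 1 coda /vbl/ has 3 consonants (> 2) → ill-formed
[vrwil] — σ1 onset /vrw/ (2→4→5 rises), coda /l/ ok → well-formed
[bvrotw] — σ1 onset /bvr/ (1→2→4 rises), coda /tw/ (2C) ok → well-formed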